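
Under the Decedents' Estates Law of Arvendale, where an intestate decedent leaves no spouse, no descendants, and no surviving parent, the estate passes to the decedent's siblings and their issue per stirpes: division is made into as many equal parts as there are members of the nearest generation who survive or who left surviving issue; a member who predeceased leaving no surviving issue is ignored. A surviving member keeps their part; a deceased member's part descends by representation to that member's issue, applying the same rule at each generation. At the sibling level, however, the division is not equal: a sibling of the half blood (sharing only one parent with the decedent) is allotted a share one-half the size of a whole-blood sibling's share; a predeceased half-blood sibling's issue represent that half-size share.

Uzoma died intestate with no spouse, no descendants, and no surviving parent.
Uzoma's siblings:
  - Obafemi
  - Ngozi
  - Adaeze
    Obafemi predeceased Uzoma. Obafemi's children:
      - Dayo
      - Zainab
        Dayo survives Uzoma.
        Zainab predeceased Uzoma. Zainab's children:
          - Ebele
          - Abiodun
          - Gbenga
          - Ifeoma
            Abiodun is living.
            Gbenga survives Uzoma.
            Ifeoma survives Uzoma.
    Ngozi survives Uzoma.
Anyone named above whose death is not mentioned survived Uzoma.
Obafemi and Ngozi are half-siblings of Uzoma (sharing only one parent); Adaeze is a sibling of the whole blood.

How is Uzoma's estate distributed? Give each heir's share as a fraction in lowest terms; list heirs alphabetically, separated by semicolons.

No spouse, descendants, or parent survives, so the estate passes to Uzoma's siblings per stirpes.
Half-blood siblings count for one-half the weight of whole-blood siblings at the initial division.
Dividing 1 in proportion to weights (total weight 2): Obafemi (weight 1/2) → 1/4; Ngozi (weight 1/2) → 1/4; Adaeze (weight 1) → 1/2.
Obafemi predeceased; the 1/4 allotted to Obafemi's branch passes to Obafemi's issue by representation.
The 1/4 is divided into 2 equal shares of 1/8 among Dayo, Zainab.
Dayo is living and takes 1/8.
Zainab predeceased; the 1/8 allotted to Zainab's branch passes to Zainab's issue by representation.
The 1/8 is divided into 4 equal shares of 1/32 among Ebele, Abiodun, Gbenga, Ifeoma.
Ebele is living and takes 1/32.
Abiodun is living and takes 1/32.
Gbenga is living and takes 1/32.
Ifeoma is living and takes 1/32.
Ngozi is living and takes 1/4.
Adaeze is living and takes 1/2.

Abiodun 1/32; Adaeze 1/2; Dayo 1/8; Ebele 1/32; Gbenga 1/32; Ifeoma 1/32; Ngozi 1/4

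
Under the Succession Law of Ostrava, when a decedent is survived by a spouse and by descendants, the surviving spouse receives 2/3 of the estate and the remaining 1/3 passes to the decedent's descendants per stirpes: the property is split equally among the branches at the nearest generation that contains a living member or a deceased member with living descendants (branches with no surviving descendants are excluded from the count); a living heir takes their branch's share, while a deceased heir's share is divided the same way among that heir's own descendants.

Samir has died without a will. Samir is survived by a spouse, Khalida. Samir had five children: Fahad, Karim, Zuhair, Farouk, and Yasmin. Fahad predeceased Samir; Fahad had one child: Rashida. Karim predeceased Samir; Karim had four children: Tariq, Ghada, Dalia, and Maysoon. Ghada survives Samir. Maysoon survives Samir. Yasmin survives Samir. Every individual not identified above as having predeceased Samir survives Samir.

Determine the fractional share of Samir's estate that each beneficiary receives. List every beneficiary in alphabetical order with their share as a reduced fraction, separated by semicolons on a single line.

Khalida, as surviving spouse, takes 2/3.
The remaining 1/3 passes to Samir's descendants per stirpes.
The 1/3 is divided into 5 equal shares of 1/15 among Fahad, Karim, Zuhair, Farouk, Yasmin.
Fahad predeceased; the 1/15 allotted to Fahad's branch passes to Fahad's issue by representation.
Rashida is the sole taker at this level and receives the full 1/15.
Karim predeceased; the 1/15 allotted to Karim's branch passes to Karim's issue by representation.
The 1/15 is divided into 4 equal shares of 1/60 among Tariq, Ghada, Dalia, Maysoon.
Tariq is living and takes 1/60.
Ghada is living and takes 1/60.
Dalia is living and takes 1/60.
Maysoon is living and takes 1/60.
Zuhair is living and takes 1/15.
Farouk is living and takes 1/15.
Yasmin is living and takes 1/15.

Dalia 1/60; Farouk 1/15; Ghada 1/60; Khalida 2/3; Maysoon 1/60; Rashida 1/15; Tariq 1/60; Yasmin 1/15; Zuhair 1/15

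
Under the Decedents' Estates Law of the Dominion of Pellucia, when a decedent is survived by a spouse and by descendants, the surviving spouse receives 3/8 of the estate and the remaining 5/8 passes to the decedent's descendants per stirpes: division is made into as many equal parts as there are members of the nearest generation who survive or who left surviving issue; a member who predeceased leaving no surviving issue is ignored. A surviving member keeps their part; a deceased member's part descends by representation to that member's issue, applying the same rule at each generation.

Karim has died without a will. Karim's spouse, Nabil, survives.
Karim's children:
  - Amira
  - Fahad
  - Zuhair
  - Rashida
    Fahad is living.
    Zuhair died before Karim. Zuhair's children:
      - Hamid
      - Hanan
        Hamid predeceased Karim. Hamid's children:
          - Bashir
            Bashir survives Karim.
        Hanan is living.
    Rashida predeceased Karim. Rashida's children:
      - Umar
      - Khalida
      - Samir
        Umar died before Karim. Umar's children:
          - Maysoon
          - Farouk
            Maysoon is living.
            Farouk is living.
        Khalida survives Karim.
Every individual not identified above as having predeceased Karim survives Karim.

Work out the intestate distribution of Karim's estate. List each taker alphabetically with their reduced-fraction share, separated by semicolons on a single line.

Amira 5/32; Bashir 5/64; Fahad 5/32; Farouk 5/192; Hanan 5/64; Khalida 5/96; Maysoon 5/192; Nabil 3/8; Samir 5/96

Nabil, as surviving spouse, takes 3/8.
The remaining 5/8 passes to Karim's descendants per stirpes.
The 5/8 is divided into 4 equal shares of 5/32 among Amira, Fahad, Zuhair, Rashida.
Amira is living and takes 5/32.
Fahad is living and takes 5/32.
Zuhair predeceased; the 5/32 allotted to Zuhair's branch passes to Zuhair's issue by representation.
The 5/32 is divided into 2 equal shares of 5/64 among Hamid, Hanan.
Hamid predeceased; the 5/64 allotted to Hamid's branch passes to Hamid's issue by representation.
Bashir is the sole taker at this level and receives the full 5/64.
Hanan is living and takes 5/64.
Rashida predeceased; the 5/32 allotted to Rashida's branch passes to Rashida's issue by representation.
The 5/32 is divided into 3 equal shares of 5/96 among Umar, Khalida, Samir.
Umar predeceased; the 5/96 allotted to Umar's branch passes to Umar's issue by representation.
The 5/96 is divided into 2 equal shares of 5/192 among Maysoon, Farouk.
Maysoon is living and takes 5/192.
Farouk is living and takes 5/192.
Khalida is living and takes 5/96.
Samir is living and takes 5/96.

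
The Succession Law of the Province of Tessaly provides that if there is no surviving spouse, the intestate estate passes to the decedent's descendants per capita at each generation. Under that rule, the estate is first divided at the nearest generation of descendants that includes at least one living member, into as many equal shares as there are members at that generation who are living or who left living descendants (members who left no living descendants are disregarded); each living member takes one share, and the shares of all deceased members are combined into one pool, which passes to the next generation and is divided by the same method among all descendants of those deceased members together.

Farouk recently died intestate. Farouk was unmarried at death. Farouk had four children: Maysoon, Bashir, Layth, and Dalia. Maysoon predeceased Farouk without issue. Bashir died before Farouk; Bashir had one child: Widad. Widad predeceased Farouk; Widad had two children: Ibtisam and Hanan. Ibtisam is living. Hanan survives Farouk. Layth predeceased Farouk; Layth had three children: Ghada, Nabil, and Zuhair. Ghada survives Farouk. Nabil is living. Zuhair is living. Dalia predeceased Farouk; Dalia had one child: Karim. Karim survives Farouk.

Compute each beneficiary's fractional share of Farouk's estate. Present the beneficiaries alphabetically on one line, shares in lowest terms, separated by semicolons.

Ghada 1/5; Hanan 1/10; Ibtisam 1/10; Karim 1/5; Nabil 1/5; Zuhair 1/5

There is no surviving spouse, so the entire estate passes to Farouk's descendants per capita at each generation.
No one at generation 1 (Bashir, Layth, Dalia) is living; moving to the next generation.
At generation 2 (Widad, Ghada, Nabil, Zuhair, Karim) there are 5 shares of (1)/5 = 1/5 each.
Living: Ghada, Nabil, Zuhair, and Karim — each takes 1/5.
Deceased: Widad. That 1/5 share is carried to generation 3.
At generation 3 (Ibtisam, Hanan) there are 2 shares of (1/5)/2 = 1/10 each.
Living: Ibtisam and Hanan — each takes 1/10.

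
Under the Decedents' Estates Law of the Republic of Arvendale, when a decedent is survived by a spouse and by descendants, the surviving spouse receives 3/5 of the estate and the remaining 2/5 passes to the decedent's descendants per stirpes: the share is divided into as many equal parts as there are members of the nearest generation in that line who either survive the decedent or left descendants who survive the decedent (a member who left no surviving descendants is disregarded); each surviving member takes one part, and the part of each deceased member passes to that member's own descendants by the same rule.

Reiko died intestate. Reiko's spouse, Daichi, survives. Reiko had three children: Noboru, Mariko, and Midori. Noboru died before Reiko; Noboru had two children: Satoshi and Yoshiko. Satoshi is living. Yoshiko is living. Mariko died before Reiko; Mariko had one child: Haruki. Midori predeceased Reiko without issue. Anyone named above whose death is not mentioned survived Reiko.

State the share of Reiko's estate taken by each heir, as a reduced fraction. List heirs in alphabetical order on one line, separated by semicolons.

Daichi 3/5; Haruki 1/5; Satoshi 1/10; Yoshiko 1/10

Daichi, as surviving spouse, takes 3/5.
The remaining 2/5 passes to Reiko's descendants per stirpes.
Midori left no surviving issue, so that branch lapses and is disregarded.
The 2/5 is divided into 2 equal shares of 1/5 among Noboru, Mariko.
Noboru predeceased; the 1/5 allotted to Noboru's branch passes to Noboru's issue by representation.
The 1/5 is divided into 2 equal shares of 1/10 among Satoshi, Yoshiko.
Satoshi is living and takes 1/10.
Yoshiko is living and takes 1/10.
Mariko predeceased; the 1/5 allotted to Mariko's branch passes to Mariko's issue by representation.
Haruki is the sole taker at this level and receives the full 1/5.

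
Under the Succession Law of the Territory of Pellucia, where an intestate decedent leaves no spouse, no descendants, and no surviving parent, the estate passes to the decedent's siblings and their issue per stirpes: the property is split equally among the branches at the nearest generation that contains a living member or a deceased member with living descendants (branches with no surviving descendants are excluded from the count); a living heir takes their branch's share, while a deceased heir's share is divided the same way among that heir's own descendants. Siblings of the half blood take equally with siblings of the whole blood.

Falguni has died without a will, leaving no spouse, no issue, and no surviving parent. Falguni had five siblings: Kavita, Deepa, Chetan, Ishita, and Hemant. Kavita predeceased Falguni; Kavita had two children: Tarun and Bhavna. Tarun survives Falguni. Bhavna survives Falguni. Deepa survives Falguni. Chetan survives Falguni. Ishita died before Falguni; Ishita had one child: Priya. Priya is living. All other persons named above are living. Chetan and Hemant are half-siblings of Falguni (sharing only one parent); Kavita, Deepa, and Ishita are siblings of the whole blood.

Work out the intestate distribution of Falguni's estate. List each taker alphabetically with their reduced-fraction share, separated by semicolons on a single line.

No spouse, descendants, or parent survives, so the estate passes to Falguni's siblings per stirpes.
Half-blood and whole-blood siblings take equally under the stated rule.
The estate is divided into 5 equal shares of 1/5 among Kavita, Deepa, Chetan, Ishita, Hemant.
Kavita predeceased; the 1/5 allotted to Kavita's branch passes to Kavita's issue by representation.
The 1/5 is divided into 2 equal shares of 1/10 among Tarun, Bhavna.
Tarun is living and takes 1/10.
Bhavna is living and takes 1/10.
Deepa is living and takes 1/5.
Chetan is living and takes 1/5.
Ishita predeceased; the 1/5 allotted to Ishita's branch passes to Ishita's issue by representation.
Priya is the sole taker at this level and receives the full 1/5.
Hemant is living and takes 1/5.

Bhavna 1/10; Chetan 1/5; Deepa 1/5; Hemant 1/5; Priya 1/5; Tarun 1/10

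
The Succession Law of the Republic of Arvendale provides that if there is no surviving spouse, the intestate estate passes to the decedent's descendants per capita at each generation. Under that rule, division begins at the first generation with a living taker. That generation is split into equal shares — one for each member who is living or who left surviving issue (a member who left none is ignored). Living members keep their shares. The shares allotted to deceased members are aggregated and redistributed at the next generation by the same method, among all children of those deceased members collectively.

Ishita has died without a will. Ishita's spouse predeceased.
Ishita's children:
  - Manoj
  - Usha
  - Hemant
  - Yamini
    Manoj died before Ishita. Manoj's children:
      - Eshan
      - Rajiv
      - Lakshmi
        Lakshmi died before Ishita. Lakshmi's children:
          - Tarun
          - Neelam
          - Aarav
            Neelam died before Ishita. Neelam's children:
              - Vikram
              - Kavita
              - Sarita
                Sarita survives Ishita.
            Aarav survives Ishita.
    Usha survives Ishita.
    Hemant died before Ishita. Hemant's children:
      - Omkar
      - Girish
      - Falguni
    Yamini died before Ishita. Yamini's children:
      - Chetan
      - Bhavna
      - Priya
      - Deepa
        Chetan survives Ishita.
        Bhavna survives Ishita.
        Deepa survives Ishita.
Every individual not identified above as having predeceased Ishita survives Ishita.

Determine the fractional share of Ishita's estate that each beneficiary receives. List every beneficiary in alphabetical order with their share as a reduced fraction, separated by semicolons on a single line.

There is no surviving spouse, so the entire estate passes to Ishita's descendants per capita at each generation.
At generation 1 (Manoj, Usha, Hemant, Yamini) there are 4 shares of (1)/4 = 1/4 each.
Living: Usha — each takes 1/4.
Deceased: Manoj, Hemant, and Yamini. Their combined 3/4 is pooled and carried to generation 2.
At generation 2 (Eshan, Rajiv, Lakshmi, Omkar, Girish, Falguni, Chetan, Bhavna, Priya, Deepa) there are 10 shares of (3/4)/10 = 3/40 each.
Living: Eshan, Rajiv, Omkar, Girish, Falguni, Chetan, Bhavna, Priya, and Deepa — each takes 3/40.
Deceased: Lakshmi. That 3/40 share is carried to generation 3.
At generation 3 (Tarun, Neelam, Aarav) there are 3 shares of (3/40)/3 = 1/40 each.
Living: Tarun and Aarav — each takes 1/40.
Deceased: Neelam. That 1/40 share is carried to generation 4.
At generation 4 (Vikram, Kavita, Sarita) there are 3 shares of (1/40)/3 = 1/120 each.
Living: Vikram, Kavita, and Sarita — each takes 1/120.

Aarav 1/40; Bhavna 3/40; Chetan 3/40; Deepa 3/40; Eshan 3/40; Falguni 3/40; Girish 3/40; Kavita 1/120; Omkar 3/40; Priya 3/40; Rajiv 3/40; Sarita 1/120; Tarun 1/40; Usha 1/4; Vikram 1/120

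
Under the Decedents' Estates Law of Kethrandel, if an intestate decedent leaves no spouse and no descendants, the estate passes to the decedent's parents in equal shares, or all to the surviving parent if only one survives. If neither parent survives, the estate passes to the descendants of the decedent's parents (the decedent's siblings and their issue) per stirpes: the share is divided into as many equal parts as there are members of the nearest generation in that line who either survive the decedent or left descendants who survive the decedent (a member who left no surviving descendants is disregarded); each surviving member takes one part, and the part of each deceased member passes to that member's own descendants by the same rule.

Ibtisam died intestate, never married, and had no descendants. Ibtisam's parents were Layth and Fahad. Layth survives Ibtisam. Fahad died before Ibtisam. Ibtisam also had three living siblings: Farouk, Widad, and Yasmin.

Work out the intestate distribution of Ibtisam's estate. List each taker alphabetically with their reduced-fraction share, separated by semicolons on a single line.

Layth 1

Only one parent, Layth, survives, so Layth takes the entire estate. The siblings take nothing because a surviving parent has priority.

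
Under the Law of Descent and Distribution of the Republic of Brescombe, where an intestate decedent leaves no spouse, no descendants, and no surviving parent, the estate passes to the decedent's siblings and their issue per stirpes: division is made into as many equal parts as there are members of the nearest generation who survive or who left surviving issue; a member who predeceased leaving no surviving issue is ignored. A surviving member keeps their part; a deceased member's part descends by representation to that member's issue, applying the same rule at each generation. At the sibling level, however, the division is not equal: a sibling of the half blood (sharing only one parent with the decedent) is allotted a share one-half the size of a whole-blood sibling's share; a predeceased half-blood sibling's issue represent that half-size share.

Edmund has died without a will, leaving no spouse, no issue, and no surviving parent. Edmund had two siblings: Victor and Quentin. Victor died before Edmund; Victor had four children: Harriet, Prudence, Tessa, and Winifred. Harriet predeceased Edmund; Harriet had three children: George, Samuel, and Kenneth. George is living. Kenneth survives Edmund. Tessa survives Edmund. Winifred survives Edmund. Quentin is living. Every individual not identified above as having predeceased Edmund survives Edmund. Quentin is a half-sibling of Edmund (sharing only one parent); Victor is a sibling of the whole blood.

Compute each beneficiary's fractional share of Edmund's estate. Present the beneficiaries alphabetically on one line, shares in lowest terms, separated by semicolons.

No spouse, descendants, or parent survives, so the estate passes to Edmund's siblings per stirpes.
Half-blood siblings count for one-half the weight of whole-blood siblings at the initial division.
Dividing 1 in proportion to weights (total weight 3/2): Victor (weight 1) → 2/3; Quentin (weight 1/2) → 1/3.
Victor predeceased; the 2/3 allotted to Victor's branch passes to Victor's issue by representation.
The 2/3 is divided into 4 equal shares of 1/6 among Harriet, Prudence, Tessa, Winifred.
Harriet predeceased; the 1/6 allotted to Harriet's branch passes to Harriet's issue by representation.
The 1/6 is divided into 3 equal shares of 1/18 among George, Samuel, Kenneth.
George is living and takes 1/18.
Samuel is living and takes 1/18.
Kenneth is living and takes 1/18.
Prudence is living and takes 1/6.
Tessa is living and takes 1/6.
Winifred is living and takes 1/6.
Quentin is living and takes 1/3.

George 1/18; Kenneth 1/18; Prudence 1/6; Quentin 1/3; Samuel 1/18; Tessa 1/6; Winifred 1/6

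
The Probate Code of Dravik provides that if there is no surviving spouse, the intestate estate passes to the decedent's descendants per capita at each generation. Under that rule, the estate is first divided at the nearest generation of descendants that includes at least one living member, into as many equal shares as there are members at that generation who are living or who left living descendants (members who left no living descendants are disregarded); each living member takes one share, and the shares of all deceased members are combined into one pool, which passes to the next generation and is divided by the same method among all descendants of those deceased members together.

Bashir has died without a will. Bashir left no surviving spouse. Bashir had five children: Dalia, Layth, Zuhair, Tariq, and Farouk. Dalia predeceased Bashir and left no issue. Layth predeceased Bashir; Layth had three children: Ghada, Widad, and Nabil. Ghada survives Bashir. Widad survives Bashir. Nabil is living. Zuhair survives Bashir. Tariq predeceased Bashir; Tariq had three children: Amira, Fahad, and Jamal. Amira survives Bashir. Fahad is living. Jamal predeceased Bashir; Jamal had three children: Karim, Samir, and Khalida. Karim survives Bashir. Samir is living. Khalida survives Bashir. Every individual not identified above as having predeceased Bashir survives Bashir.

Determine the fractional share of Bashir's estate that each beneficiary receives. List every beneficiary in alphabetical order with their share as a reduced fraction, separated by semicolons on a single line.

There is no surviving spouse, so the entire estate passes to Bashir's descendants per capita at each generation.
At generation 1 (Layth, Zuhair, Tariq, Farouk) there are 4 shares of (1)/4 = 1/4 each.
Living: Zuhair and Farouk — each takes 1/4.
Deceased: Layth and Tariq. Their combined 1/2 is pooled and carried to generation 2.
At generation 2 (Ghada, Widad, Nabil, Amira, Fahad, Jamal) there are 6 shares of (1/2)/6 = 1/12 each.
Living: Ghada, Widad, Nabil, Amira, and Fahad — each takes 1/12.
Deceased: Jamal. That 1/12 share is carried to generation 3.
At generation 3 (Karim, Samir, Khalida) there are 3 shares of (1/12)/3 = 1/36 each.
Living: Karim, Samir, and Khalida — each takes 1/36.

Amira 1/12; Fahad 1/12; Farouk 1/4; Ghada 1/12; Karim 1/36; Khalida 1/36; Nabil 1/12; Samir 1/36; Widad 1/12; Zuhair 1/4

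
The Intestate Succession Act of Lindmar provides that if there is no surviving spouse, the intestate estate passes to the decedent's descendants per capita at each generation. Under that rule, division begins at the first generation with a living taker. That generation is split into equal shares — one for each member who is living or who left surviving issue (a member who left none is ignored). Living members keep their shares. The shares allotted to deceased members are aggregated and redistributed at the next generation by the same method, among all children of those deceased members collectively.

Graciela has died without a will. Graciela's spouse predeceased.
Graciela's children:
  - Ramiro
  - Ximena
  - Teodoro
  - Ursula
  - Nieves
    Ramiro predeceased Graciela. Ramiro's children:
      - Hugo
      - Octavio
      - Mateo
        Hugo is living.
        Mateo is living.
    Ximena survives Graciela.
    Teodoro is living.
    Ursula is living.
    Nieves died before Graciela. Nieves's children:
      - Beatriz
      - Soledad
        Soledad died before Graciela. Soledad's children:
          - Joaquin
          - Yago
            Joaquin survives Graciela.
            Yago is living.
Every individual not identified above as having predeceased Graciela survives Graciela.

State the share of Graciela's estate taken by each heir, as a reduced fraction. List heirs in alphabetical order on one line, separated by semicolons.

Beatriz 2/25; Hugo 2/25; Joaquin 1/25; Mateo 2/25; Octavio 2/25; Teodoro 1/5; Ursula 1/5; Ximena 1/5; Yago 1/25

There is no surviving spouse, so the entire estate passes to Graciela's descendants per capita at each generation.
At generation 1 (Ramiro, Ximena, Teodoro, Ursula, Nieves) there are 5 shares of (1)/5 = 1/5 each.
Living: Ximena, Teodoro, and Ursula — each takes 1/5.
Deceased: Ramiro and Nieves. Their combined 2/5 is pooled and carried to generation 2.
At generation 2 (Hugo, Octavio, Mateo, Beatriz, Soledad) there are 5 shares of (2/5)/5 = 2/25 each.
Living: Hugo, Octavio, Mateo, and Beatriz — each takes 2/25.
Deceased: Soledad. That 2/25 share is carried to generation 3.
At generation 3 (Joaquin, Yago) there are 2 shares of (2/25)/2 = 1/25 each.
Living: Joaquin and Yago — each takes 1/25.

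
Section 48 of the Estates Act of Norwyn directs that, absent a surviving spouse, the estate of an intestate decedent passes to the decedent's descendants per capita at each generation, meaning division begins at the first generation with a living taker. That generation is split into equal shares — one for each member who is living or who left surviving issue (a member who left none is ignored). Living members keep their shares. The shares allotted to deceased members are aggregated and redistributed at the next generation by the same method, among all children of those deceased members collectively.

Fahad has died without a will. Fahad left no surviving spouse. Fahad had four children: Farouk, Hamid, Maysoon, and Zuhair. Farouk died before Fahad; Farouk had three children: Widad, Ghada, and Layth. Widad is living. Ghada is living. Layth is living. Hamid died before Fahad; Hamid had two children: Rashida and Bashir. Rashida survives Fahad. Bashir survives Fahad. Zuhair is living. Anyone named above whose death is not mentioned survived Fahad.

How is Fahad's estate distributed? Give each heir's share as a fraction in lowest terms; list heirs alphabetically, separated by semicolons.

Bashir 1/10; Ghada 1/10; Layth 1/10; Maysoon 1/4; Rashida 1/10; Widad 1/10; Zuhair 1/4

There is no surviving spouse, so the entire estate passes to Fahad's descendants per capita at each generation.
At generation 1 (Farouk, Hamid, Maysoon, Zuhair) there are 4 shares of (1)/4 = 1/4 each.
Living: Maysoon and Zuhair — each takes 1/4.
Deceased: Farouk and Hamid. Their combined 1/2 is pooled and carried to generation 2.
At generation 2 (Widad, Ghada, Layth, Rashida, Bashir) there are 5 shares of (1/2)/5 = 1/10 each.
Living: Widad, Ghada, Layth, Rashida, and Bashir — each takes 1/10.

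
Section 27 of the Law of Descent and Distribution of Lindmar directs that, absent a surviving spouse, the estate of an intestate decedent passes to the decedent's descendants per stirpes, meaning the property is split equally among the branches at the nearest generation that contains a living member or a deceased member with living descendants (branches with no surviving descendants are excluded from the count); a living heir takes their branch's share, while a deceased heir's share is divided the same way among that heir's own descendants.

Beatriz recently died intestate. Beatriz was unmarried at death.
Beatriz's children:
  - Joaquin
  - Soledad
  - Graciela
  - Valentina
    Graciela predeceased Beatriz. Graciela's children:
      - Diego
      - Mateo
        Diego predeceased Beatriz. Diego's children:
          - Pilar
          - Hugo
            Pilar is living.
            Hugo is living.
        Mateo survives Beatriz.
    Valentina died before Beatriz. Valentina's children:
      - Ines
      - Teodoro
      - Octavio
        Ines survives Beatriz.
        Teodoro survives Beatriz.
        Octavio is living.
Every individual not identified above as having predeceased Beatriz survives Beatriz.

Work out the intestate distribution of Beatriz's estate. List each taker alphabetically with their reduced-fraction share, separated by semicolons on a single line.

There is no surviving spouse, so the entire estate passes to Beatriz's descendants per stirpes.
The estate is divided into 4 equal shares of 1/4 among Joaquin, Soledad, Graciela, Valentina.
Joaquin is living and takes 1/4.
Soledad is living and takes 1/4.
Graciela predeceased; the 1/4 allotted to Graciela's branch passes to Graciela's issue by representation.
The 1/4 is divided into 2 equal shares of 1/8 among Diego, Mateo.
Diego predeceased; the 1/8 allotted to Diego's branch passes to Diego's issue by representation.
The 1/8 is divided into 2 equal shares of 1/16 among Pilar, Hugo.
Pilar is living and takes 1/16.
Hugo is living and takes 1/16.
Mateo is living and takes 1/8.
Valentina predeceased; the 1/4 allotted to Valentina's branch passes to Valentina's issue by representation.
The 1/4 is divided into 3 equal shares of 1/12 among Ines, Teodoro, Octavio.
Ines is living and takes 1/12.
Teodoro is living and takes 1/12.
Octavio is living and takes 1/12.

Hugo 1/16; Ines 1/12; Joaquin 1/4; Mateo 1/8; Octavio 1/12; Pilar 1/16; Soledad 1/4; Teodoro 1/12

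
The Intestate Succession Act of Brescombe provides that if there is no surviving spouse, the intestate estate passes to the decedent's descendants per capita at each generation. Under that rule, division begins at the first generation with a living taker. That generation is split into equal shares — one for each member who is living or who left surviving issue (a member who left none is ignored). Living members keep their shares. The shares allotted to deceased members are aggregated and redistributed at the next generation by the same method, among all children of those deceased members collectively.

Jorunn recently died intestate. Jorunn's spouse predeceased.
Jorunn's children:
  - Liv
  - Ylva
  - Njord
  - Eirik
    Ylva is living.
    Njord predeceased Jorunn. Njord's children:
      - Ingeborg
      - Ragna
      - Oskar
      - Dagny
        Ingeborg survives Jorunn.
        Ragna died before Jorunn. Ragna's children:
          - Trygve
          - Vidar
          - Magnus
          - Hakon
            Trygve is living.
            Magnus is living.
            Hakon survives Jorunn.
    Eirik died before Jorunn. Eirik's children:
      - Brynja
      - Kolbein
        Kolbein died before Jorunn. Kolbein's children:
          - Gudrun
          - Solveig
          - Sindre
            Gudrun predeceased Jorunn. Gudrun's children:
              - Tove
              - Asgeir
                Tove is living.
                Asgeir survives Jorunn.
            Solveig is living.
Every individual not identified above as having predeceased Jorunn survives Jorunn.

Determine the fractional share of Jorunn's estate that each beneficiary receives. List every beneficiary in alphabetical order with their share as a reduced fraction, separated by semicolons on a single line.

Asgeir 1/84; Brynja 1/12; Dagny 1/12; Hakon 1/42; Ingeborg 1/12; Liv 1/4; Magnus 1/42; Oskar 1/12; Sindre 1/42; Solveig 1/42; Tove 1/84; Trygve 1/42; Vidar 1/42; Ylva 1/4

There is no surviving spouse, so the entire estate passes to Jorunn's descendants per capita at each generation.
At generation 1 (Liv, Ylva, Njord, Eirik) there are 4 shares of (1)/4 = 1/4 each.
Living: Liv and Ylva — each takes 1/4.
Deceased: Njord and Eirik. Their combined 1/2 is pooled and carried to generation 2.
At generation 2 (Ingeborg, Ragna, Oskar, Dagny, Brynja, Kolbein) there are 6 shares of (1/2)/6 = 1/12 each.
Living: Ingeborg, Oskar, Dagny, and Brynja — each takes 1/12.
Deceased: Ragna and Kolbein. Their combined 1/6 is pooled and carried to generation 3.
At generation 3 (Trygve, Vidar, Magnus, Hakon, Gudrun, Solveig, Sindre) there are 7 shares of (1/6)/7 = 1/42 each.
Living: Trygve, Vidar, Magnus, Hakon, Solveig, and Sindre — each takes 1/42.
Deceased: Gudrun. That 1/42 share is carried to generation 4.
At generation 4 (Tove, Asgeir) there are 2 shares of (1/42)/2 = 1/84 each.
Living: Tove and Asgeir — each takes 1/84.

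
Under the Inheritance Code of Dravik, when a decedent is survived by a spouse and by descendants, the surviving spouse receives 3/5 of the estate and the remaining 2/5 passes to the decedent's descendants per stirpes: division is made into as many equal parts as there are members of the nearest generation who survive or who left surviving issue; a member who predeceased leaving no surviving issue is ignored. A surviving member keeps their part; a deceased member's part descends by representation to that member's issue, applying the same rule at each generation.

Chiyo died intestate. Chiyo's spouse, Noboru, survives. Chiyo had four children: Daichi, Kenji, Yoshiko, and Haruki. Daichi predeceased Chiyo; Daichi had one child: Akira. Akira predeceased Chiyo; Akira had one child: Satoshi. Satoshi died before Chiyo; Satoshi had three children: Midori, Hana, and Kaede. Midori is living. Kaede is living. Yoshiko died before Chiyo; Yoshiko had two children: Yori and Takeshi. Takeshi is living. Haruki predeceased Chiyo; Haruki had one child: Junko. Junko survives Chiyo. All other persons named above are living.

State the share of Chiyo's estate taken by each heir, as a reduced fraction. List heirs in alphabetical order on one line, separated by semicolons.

Hana 1/30; Junko 1/10; Kaede 1/30; Kenji 1/10; Midori 1/30; Noboru 3/5; Takeshi 1/20; Yori 1/20

Noboru, as surviving spouse, takes 3/5.
The remaining 2/5 passes to Chiyo's descendants per stirpes.
The 2/5 is divided into 4 equal shares of 1/10 among Daichi, Kenji, Yoshiko, Haruki.
Daichi predeceased; the 1/10 allotted to Daichi's branch passes to Daichi's issue by representation.
Akira's line is the sole branch at this level, so the full 1/10 passes to Akira's issue by representation.
Satoshi's line is the sole branch at this level, so the full 1/10 passes to Satoshi's issue by representation.
The 1/10 is divided into 3 equal shares of 1/30 among Midori, Hana, Kaede.
Midori is living and takes 1/30.
Hana is living and takes 1/30.
Kaede is living and takes 1/30.
Kenji is living and takes 1/10.
Yoshiko predeceased; the 1/10 allotted to Yoshiko's branch passes to Yoshiko's issue by representation.
The 1/10 is divided into 2 equal shares of 1/20 among Yori, Takeshi.
Yori is living and takes 1/20.
Takeshi is living and takes 1/20.
Haruki predeceased; the 1/10 allotted to Haruki's branch passes to Haruki's issue by representation.
Junko is the sole taker at this level and receives the full 1/10.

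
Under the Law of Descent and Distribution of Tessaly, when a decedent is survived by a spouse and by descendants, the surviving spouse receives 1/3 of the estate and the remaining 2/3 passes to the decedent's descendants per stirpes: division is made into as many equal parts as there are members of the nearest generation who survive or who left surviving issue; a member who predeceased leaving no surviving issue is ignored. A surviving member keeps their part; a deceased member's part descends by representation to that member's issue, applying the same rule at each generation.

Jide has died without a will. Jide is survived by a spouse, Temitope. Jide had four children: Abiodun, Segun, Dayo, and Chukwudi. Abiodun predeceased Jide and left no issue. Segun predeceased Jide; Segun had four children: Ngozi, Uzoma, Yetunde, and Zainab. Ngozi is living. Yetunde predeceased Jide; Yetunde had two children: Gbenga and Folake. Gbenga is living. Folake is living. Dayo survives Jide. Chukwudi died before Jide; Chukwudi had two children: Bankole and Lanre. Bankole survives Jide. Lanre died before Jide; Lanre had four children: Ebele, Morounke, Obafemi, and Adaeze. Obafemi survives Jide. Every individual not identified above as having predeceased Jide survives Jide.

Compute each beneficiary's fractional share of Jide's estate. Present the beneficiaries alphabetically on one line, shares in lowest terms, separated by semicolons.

Adaeze 1/36; Bankole 1/9; Dayo 2/9; Ebele 1/36; Folake 1/36; Gbenga 1/36; Morounke 1/36; Ngozi 1/18; Obafemi 1/36; Temitope 1/3; Uzoma 1/18; Zainab 1/18

Temitope, as surviving spouse, takes 1/3.
The remaining 2/3 passes to Jide's descendants per stirpes.
Abiodun left no surviving issue, so that branch lapses and is disregarded.
The 2/3 is divided into 3 equal shares of 2/9 among Segun, Dayo, Chukwudi.
Segun predeceased; the 2/9 allotted to Segun's branch passes to Segun's issue by representation.
The 2/9 is divided into 4 equal shares of 1/18 among Ngozi, Uzoma, Yetunde, Zainab.
Ngozi is living and takes 1/18.
Uzoma is living and takes 1/18.
Yetunde predeceased; the 1/18 allotted to Yetunde's branch passes to Yetunde's issue by representation.
The 1/18 is divided into 2 equal shares of 1/36 among Gbenga, Folake.
Gbenga is living and takes 1/36.
Folake is living and takes 1/36.
Zainab is living and takes 1/18.
Dayo is living and takes 2/9.
Chukwudi predeceased; the 2/9 allotted to Chukwudi's branch passes to Chukwudi's issue by representation.
The 2/9 is divided into 2 equal shares of 1/9 among Bankole, Lanre.
Bankole is living and takes 1/9.
Lanre predeceased; the 1/9 allotted to Lanre's branch passes to Lanre's issue by representation.
The 1/9 is divided into 4 equal shares of 1/36 among Ebele, Morounke, Obafemi, Adaeze.
Ebele is living and takes 1/36.
Morounke is living and takes 1/36.
Obafemi is living and takes 1/36.
Adaeze is living and takes 1/36.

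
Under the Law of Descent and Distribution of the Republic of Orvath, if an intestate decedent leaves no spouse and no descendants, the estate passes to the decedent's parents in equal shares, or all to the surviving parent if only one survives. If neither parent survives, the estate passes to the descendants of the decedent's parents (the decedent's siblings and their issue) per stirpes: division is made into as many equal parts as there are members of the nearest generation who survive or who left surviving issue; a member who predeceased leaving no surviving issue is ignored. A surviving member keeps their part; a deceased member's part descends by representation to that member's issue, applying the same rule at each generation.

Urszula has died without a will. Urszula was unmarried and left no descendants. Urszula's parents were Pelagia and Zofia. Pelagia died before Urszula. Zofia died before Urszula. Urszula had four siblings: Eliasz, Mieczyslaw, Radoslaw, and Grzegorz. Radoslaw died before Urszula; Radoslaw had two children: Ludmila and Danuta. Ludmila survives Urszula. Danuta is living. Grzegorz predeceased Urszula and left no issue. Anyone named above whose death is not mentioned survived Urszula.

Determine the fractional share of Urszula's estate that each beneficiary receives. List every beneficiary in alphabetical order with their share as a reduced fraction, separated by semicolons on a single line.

Neither parent survives and there are no descendants, so the estate passes to Urszula's siblings and their issue per stirpes.
Grzegorz left no surviving issue, so that branch lapses and is disregarded.
The estate is divided into 3 equal shares of 1/3 among Eliasz, Mieczyslaw, Radoslaw.
Eliasz is living and takes 1/3.
Mieczyslaw is living and takes 1/3.
Radoslaw predeceased; the 1/3 allotted to Radoslaw's branch passes to Radoslaw's issue by representation.
The 1/3 is divided into 2 equal shares of 1/6 among Ludmila, Danuta.
Ludmila is living and takes 1/6.
Danuta is living and takes 1/6.

Danuta 1/6; Eliasz 1/3; Ludmila 1/6; Mieczyslaw 1/3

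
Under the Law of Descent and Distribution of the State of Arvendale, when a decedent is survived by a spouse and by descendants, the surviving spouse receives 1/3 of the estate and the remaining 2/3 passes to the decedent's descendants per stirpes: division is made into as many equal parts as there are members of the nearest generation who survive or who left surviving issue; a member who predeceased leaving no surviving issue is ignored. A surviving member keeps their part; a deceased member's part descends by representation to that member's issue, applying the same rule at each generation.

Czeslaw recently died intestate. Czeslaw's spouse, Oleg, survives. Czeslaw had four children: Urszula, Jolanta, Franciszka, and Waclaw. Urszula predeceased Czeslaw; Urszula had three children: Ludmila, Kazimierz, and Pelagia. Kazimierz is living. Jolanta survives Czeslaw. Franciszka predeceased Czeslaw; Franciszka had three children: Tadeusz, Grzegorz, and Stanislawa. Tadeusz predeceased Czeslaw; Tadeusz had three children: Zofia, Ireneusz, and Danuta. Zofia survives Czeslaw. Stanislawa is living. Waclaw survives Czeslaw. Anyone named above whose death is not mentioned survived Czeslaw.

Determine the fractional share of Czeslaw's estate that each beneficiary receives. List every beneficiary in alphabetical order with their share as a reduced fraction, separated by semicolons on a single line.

Danuta 1/54; Grzegorz 1/18; Ireneusz 1/54; Jolanta 1/6; Kazimierz 1/18; Ludmila 1/18; Oleg 1/3; Pelagia 1/18; Stanislawa 1/18; Waclaw 1/6; Zofia 1/54

Oleg, as surviving spouse, takes 1/3.
The remaining 2/3 passes to Czeslaw's descendants per stirpes.
The 2/3 is divided into 4 equal shares of 1/6 among Urszula, Jolanta, Franciszka, Waclaw.
Urszula predeceased; the 1/6 allotted to Urszula's branch passes to Urszula's issue by representation.
The 1/6 is divided into 3 equal shares of 1/18 among Ludmila, Kazimierz, Pelagia.
Ludmila is living and takes 1/18.
Kazimierz is living and takes 1/18.
Pelagia is living and takes 1/18.
Jolanta is living and takes 1/6.
Franciszka predeceased; the 1/6 allotted to Franciszka's branch passes to Franciszka's issue by representation.
The 1/6 is divided into 3 equal shares of 1/18 among Tadeusz, Grzegorz, Stanislawa.
Tadeusz predeceased; the 1/18 allotted to Tadeusz's branch passes to Tadeusz's issue by representation.
The 1/18 is divided into 3 equal shares of 1/54 among Zofia, Ireneusz, Danuta.
Zofia is living and takes 1/54.
Ireneusz is living and takes 1/54.
Danuta is living and takes 1/54.
Grzegorz is living and takes 1/18.
Stanislawa is living and takes 1/18.
Waclaw is living and takes 1/6.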